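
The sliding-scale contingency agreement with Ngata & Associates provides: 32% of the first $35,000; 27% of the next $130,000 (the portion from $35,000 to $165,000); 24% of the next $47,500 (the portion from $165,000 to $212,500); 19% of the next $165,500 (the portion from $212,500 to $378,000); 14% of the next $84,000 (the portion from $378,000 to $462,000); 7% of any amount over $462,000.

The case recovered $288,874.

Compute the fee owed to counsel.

$72,211.06

First $35,000 at 32% = $11,200.00
Next $130,000 at 27% = $35,100.00
Next $47,500 at 24% = $11,400.00
Remaining $76,374 at 19% = $14,511.06
Fee: $11,200.00 + $35,100.00 + $11,400.00 + $14,511.06 = $72,211.06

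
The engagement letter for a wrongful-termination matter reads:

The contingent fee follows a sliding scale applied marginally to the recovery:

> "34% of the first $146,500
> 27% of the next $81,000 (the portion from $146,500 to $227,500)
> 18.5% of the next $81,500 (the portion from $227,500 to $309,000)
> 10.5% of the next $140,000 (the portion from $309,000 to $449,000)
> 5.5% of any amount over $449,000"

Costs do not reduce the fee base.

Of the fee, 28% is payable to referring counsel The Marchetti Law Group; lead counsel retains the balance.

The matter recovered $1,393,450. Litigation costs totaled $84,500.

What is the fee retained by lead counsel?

$110,449.62

Fee base is the gross recovery, $1,393,450; costs are reimbursed separately.
First $146,500 at 34% = $49,810.00
Next $81,000 at 27% = $21,870.00
Next $81,500 at 18.5% = $15,077.50
Next $140,000 at 10.5% = $14,700.00
Remaining $944,450 at 5.5% = $51,944.75
Fee: $49,810.00 + $21,870.00 + $15,077.50 + $14,700.00 + $51,944.75 = $153,402.25
Referral share: 28% of $153,402.25 = $42,952.63; lead counsel retains $153,402.25 − $42,952.63 = $110,449.62.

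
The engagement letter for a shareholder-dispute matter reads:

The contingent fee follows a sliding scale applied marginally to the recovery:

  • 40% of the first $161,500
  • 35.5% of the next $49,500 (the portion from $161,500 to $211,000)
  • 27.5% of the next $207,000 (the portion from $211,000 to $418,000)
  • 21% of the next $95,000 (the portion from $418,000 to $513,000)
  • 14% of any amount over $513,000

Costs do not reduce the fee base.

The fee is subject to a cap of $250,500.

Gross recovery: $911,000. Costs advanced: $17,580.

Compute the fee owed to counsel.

Fee base is the gross recovery, $911,000; costs are reimbursed separately.
First $161,500 at 40% = $64,600.00
Next $49,500 at 35.5% = $17,572.50
Next $207,000 at 27.5% = $56,925.00
Next $95,000 at 21% = $19,950.00
Remaining $398,000 at 14% = $55,720.00
Fee: $64,600.00 + $17,572.50 + $56,925.00 + $19,950.00 + $55,720.00 = $214,767.50
$214,767.50 is under the $250,500 cap.

$214,767.50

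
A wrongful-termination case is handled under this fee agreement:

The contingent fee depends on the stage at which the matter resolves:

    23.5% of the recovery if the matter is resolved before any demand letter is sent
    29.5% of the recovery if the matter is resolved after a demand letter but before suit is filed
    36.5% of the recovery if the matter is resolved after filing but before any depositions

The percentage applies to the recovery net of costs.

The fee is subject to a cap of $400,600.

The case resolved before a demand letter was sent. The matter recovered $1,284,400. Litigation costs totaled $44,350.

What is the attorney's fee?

Fee base (net of costs): $1,284,400 − $44,350 = $1,240,050
The matter resolved before a demand letter was sent, so the 23.5% rate applies.
$1,240,050 × 23.5% = $291,411.75
$291,411.75 is under the $400,600 cap.

$291,411.75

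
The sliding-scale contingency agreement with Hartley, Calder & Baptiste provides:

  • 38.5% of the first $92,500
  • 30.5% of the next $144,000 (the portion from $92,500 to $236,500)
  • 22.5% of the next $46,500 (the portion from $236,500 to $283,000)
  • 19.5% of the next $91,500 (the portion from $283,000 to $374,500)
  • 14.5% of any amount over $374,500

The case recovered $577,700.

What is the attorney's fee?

$137,301.50

First $92,500 at 38.5% = $35,612.50
Next $144,000 at 30.5% = $43,920.00
Next $46,500 at 22.5% = $10,462.50
Next $91,500 at 19.5% = $17,842.50
Remaining $203,200 at 14.5% = $29,464.00
Fee: $35,612.50 + $43,920.00 + $10,462.50 + $17,842.50 + $29,464.00 = $137,301.50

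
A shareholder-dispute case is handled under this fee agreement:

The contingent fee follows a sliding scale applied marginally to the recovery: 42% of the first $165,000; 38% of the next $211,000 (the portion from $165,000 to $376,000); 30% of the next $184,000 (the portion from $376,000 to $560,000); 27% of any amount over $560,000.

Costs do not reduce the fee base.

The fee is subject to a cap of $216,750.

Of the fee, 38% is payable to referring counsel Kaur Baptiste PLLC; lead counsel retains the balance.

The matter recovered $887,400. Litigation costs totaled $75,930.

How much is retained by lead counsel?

$134,385.00

Fee base is the gross recovery, $887,400; costs are reimbursed separately.
First $165,000 at 42% = $69,300.00
Next $211,000 at 38% = $80,180.00
Next $184,000 at 30% = $55,200.00
Remaining $327,400 at 27% = $88,398.00
Fee: $69,300.00 + $80,180.00 + $55,200.00 + $88,398.00 = $293,078.00
$293,078.00 exceeds the $216,750 cap, so the fee is capped at $216,750.00.
Referral share: 38% of $216,750.00 = $82,365.00; lead counsel retains $216,750.00 − $82,365.00 = $134,385.00.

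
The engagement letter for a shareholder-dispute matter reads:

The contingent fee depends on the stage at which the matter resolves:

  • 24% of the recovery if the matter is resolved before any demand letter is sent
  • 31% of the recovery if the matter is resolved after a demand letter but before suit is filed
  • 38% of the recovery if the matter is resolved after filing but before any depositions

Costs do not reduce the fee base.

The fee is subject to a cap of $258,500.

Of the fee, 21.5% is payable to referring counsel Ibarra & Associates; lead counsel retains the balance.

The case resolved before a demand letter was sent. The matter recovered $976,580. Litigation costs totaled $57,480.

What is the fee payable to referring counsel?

Fee base is the gross recovery, $976,580; costs are reimbursed separately.
The matter resolved before a demand letter was sent, so the 24% rate applies.
$976,580 × 24% = $234,379.20
$234,379.20 is under the $258,500 cap.
Referral share: 21.5% of $234,379.20 = $50,391.53; lead counsel retains $234,379.20 − $50,391.53 = $183,987.67.

$50,391.53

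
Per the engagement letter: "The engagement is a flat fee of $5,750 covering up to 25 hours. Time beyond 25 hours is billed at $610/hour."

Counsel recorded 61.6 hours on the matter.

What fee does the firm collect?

$28,076.00

Flat fee: $5,750.00
Excess hours: 61.6 − 25 = 36.6
Overrun: 36.6 × $610 = $22,326.00
Total: $5,750.00 + $22,326.00 = $28,076.00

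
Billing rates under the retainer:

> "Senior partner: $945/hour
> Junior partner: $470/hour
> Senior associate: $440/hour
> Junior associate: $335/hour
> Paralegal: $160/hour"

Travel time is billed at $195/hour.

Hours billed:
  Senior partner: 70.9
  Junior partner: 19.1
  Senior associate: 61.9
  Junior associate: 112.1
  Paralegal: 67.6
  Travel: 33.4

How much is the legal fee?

Senior partner: 70.9 × $945 = $67,000.50
Junior partner: 19.1 × $470 = $8,977.00
Senior associate: 61.9 × $440 = $27,236.00
Junior associate: 112.1 × $335 = $37,553.50
Paralegal: 67.6 × $160 = $10,816.00
Subtotal: $67,000.50 + $8,977.00 + $27,236.00 + $37,553.50 + $10,816.00 = $151,583.00
Travel: 33.4 × $195 = $6,513.00
Total: $151,583.00 + $6,513.00 = $158,096.00

$158,096.00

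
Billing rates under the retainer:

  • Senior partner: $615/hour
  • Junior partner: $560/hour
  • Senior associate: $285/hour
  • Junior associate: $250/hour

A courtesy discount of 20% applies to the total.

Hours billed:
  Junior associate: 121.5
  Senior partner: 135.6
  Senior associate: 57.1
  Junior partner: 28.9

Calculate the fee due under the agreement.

$116,981.20

Senior partner: 135.6 × $615 = $83,394.00
Junior partner: 28.9 × $560 = $16,184.00
Senior associate: 57.1 × $285 = $16,273.50
Junior associate: 121.5 × $250 = $30,375.00
Subtotal: $146,226.50
Less 20% discount: −$29,245.30
Total: $146,226.50 − $29,245.30 = $116,981.20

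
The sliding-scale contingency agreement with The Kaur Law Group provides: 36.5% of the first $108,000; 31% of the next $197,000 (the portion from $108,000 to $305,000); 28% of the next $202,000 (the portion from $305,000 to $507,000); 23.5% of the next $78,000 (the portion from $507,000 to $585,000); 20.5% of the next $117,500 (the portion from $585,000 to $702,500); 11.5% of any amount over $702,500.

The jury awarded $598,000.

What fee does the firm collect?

$178,045.00

First $108,000 at 36.5% = $39,420.00
Next $197,000 at 31% = $61,070.00
Next $202,000 at 28% = $56,560.00
Next $78,000 at 23.5% = $18,330.00
Remaining $13,000 at 20.5% = $2,665.00
Fee: $39,420.00 + $61,070.00 + $56,560.00 + $18,330.00 + $2,665.00 = $178,045.00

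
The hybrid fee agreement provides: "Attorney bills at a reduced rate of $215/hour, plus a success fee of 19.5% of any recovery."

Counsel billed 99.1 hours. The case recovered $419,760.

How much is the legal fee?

Hourly: 99.1 × $215 = $21,306.50
Success fee: 19.5% of $419,760 = $81,853.20
Total: $21,306.50 + $81,853.20 = $103,159.70

$103,159.70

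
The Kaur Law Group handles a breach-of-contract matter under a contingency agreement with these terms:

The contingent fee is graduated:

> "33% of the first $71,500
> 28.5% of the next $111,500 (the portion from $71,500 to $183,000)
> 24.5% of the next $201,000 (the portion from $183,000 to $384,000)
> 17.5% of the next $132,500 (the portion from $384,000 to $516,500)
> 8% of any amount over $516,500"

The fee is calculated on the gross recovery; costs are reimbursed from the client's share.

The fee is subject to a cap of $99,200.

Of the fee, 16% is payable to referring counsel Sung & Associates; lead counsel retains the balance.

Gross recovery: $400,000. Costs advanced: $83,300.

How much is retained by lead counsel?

Fee base is the gross recovery, $400,000; costs are reimbursed separately.
First $71,500 at 33% = $23,595.00
Next $111,500 at 28.5% = $31,777.50
Next $201,000 at 24.5% = $49,245.00
Remaining $16,000 at 17.5% = $2,800.00
Fee: $23,595.00 + $31,777.50 + $49,245.00 + $2,800.00 = $107,417.50
$107,417.50 exceeds the $99,200 cap, so the fee is capped at $99,200.00.
Referral share: 16% of $99,200.00 = $15,872.00; lead counsel retains $99,200.00 − $15,872.00 = $83,328.00.

$83,328.00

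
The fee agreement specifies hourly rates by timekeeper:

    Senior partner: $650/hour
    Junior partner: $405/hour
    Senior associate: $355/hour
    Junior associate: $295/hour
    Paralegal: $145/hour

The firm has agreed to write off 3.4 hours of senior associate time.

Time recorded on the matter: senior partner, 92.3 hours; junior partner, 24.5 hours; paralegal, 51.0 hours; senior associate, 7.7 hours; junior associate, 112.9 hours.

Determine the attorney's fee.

Senior partner: 92.3 × $650 = $59,995.00
Junior partner: 24.5 × $405 = $9,922.50
Senior associate: 7.7 × $355 = $2,733.50
Junior associate: 112.9 × $295 = $33,305.50
Paralegal: 51.0 × $145 = $7,395.00
Subtotal: $113,351.50
Write-off: 3.4 × $355 = $1,207.00
Total: $113,351.50 − $1,207.00 = $112,144.50

$112,144.50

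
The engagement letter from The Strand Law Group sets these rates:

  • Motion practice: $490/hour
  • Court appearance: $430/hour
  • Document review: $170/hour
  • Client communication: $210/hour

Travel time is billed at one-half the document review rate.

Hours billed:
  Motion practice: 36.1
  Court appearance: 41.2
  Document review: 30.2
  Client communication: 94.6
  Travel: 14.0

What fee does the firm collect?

$61,595.00

Motion practice: 36.1 × $490 = $17,689.00
Court appearance: 41.2 × $430 = $17,716.00
Document review: 30.2 × $170 = $5,134.00
Client communication: 94.6 × $210 = $19,866.00
Subtotal: $17,689.00 + $17,716.00 + $5,134.00 + $19,866.00 = $60,405.00
Travel: 14.0 × ($170 ÷ 2) = 14.0 × $85.00 = $1,190.00
Total: $60,405.00 + $1,190.00 = $61,595.00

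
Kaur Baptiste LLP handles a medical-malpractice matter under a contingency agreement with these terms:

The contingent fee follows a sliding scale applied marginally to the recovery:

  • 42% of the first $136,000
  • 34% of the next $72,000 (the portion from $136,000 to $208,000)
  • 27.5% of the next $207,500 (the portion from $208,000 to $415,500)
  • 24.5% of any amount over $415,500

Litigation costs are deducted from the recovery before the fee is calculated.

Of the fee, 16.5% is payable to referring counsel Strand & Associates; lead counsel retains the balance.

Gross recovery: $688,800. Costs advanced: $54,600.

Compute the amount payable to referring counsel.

$31,720.26

Fee base (net of costs): $688,800 − $54,600 = $634,200
First $136,000 at 42% = $57,120.00
Next $72,000 at 34% = $24,480.00
Next $207,500 at 27.5% = $57,062.50
Remaining $218,700 at 24.5% = $53,581.50
Fee: $57,120.00 + $24,480.00 + $57,062.50 + $53,581.50 = $192,244.00
Referral share: 16.5% of $192,244.00 = $31,720.26; lead counsel retains $192,244.00 − $31,720.26 = $160,523.74.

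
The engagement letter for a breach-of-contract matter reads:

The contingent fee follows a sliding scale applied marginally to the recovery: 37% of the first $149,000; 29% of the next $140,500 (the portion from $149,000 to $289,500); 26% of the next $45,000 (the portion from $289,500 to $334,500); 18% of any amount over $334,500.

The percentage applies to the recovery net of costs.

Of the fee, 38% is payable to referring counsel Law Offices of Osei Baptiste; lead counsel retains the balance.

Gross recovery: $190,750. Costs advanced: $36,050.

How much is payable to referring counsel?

$21,577.54

Fee base (net of costs): $190,750 − $36,050 = $154,700
First $149,000 at 37% = $55,130.00
Remaining $5,700 at 29% = $1,653.00
Fee: $55,130.00 + $1,653.00 = $56,783.00
Referral share: 38% of $56,783.00 = $21,577.54; lead counsel retains $56,783.00 − $21,577.54 = $35,205.46.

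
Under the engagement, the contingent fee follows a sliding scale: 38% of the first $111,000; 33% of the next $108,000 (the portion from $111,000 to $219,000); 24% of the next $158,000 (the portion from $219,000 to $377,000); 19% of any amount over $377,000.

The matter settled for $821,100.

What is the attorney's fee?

$200,119.00

First $111,000 at 38% = $42,180.00
Next $108,000 at 33% = $35,640.00
Next $158,000 at 24% = $37,920.00
Remaining $444,100 at 19% = $84,379.00
Fee: $42,180.00 + $35,640.00 + $37,920.00 + $84,379.00 = $200,119.00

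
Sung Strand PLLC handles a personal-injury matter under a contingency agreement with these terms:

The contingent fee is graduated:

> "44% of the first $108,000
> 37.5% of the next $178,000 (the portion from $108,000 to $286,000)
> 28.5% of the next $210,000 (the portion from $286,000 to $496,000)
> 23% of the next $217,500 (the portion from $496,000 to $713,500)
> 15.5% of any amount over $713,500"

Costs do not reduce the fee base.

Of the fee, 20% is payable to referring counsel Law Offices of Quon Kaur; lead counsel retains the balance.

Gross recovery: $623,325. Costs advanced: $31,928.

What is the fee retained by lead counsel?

$162,723.80

Fee base is the gross recovery, $623,325; costs are reimbursed separately.
First $108,000 at 44% = $47,520.00
Next $178,000 at 37.5% = $66,750.00
Next $210,000 at 28.5% = $59,850.00
Remaining $127,325 at 23% = $29,284.75
Fee: $47,520.00 + $66,750.00 + $59,850.00 + $29,284.75 = $203,404.75
Referral share: 20% of $203,404.75 = $40,680.95; lead counsel retains $203,404.75 − $40,680.95 = $162,723.80.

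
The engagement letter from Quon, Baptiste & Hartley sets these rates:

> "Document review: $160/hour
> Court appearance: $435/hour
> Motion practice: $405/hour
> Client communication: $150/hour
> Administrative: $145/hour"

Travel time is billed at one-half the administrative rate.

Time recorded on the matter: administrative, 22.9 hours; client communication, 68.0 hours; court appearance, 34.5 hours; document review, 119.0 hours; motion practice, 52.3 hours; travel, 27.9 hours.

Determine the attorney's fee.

Document review: 119.0 × $160 = $19,040.00
Court appearance: 34.5 × $435 = $15,007.50
Motion practice: 52.3 × $405 = $21,181.50
Client communication: 68.0 × $150 = $10,200.00
Administrative: 22.9 × $145 = $3,320.50
Subtotal: $19,040.00 + $15,007.50 + $21,181.50 + $10,200.00 + $3,320.50 = $68,749.50
Travel: 27.9 × ($145 ÷ 2) = 27.9 × $72.50 = $2,022.75
Total: $68,749.50 + $2,022.75 = $70,772.25

$70,772.25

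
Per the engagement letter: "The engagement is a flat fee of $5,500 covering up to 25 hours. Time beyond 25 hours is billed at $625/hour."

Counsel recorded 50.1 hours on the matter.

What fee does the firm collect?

Flat fee: $5,500.00
Excess hours: 50.1 − 25 = 25.1
Overrun: 25.1 × $625 = $15,687.50
Total: $5,500.00 + $15,687.50 = $21,187.50

$21,187.50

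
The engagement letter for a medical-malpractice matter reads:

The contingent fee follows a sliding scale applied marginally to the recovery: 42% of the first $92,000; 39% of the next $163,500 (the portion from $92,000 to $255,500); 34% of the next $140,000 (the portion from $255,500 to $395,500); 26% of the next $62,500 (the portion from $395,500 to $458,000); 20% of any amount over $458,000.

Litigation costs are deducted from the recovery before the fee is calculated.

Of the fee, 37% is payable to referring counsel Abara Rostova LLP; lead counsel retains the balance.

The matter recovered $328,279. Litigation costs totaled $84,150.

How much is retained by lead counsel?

$61,721.30

Fee base (net of costs): $328,279 − $84,150 = $244,129
First $92,000 at 42% = $38,640.00
Remaining $152,129 at 39% = $59,330.31
Fee: $38,640.00 + $59,330.31 = $97,970.31
Referral share: 37% of $97,970.31 = $36,249.01; lead counsel retains $97,970.31 − $36,249.01 = $61,721.30.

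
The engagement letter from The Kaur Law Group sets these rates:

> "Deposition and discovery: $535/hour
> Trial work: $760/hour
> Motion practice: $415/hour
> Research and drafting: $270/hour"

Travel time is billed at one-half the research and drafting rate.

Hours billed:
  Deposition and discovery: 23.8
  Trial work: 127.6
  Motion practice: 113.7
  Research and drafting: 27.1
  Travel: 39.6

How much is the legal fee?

$169,557.50

Deposition and discovery: 23.8 × $535 = $12,733.00
Trial work: 127.6 × $760 = $96,976.00
Motion practice: 113.7 × $415 = $47,185.50
Research and drafting: 27.1 × $270 = $7,317.00
Subtotal: $12,733.00 + $96,976.00 + $47,185.50 + $7,317.00 = $164,211.50
Travel: 39.6 × ($270 ÷ 2) = 39.6 × $135.00 = $5,346.00
Total: $164,211.50 + $5,346.00 = $169,557.50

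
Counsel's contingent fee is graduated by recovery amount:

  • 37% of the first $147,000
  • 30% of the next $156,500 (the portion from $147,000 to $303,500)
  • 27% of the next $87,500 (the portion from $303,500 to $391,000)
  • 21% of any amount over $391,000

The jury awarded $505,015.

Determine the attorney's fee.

First $147,000 at 37% = $54,390.00
Next $156,500 at 30% = $46,950.00
Next $87,500 at 27% = $23,625.00
Remaining $114,015 at 21% = $23,943.15
Fee: $54,390.00 + $46,950.00 + $23,625.00 + $23,943.15 = $148,908.15

$148,908.15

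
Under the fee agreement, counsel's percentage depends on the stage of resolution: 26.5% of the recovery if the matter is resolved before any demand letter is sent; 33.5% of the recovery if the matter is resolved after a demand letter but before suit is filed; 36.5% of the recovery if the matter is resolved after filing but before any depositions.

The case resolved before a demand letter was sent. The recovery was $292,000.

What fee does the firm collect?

The matter resolved before a demand letter was sent, so the 26.5% rate applies.
$292,000 × 26.5% = $77,380.00

$77,380.00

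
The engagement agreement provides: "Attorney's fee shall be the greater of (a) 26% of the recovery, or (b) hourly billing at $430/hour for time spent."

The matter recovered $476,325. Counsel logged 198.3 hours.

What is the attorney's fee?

(a) 26% of $476,325 = $123,844.50
(b) 198.3 × $430 = $85,269.00
The greater is (a): $123,844.50.

$123,844.50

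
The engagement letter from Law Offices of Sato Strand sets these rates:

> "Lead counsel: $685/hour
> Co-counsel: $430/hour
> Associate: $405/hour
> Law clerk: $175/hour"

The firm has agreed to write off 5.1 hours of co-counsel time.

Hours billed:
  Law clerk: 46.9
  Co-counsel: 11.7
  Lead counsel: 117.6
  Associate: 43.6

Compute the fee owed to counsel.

$109,259.50

Lead counsel: 117.6 × $685 = $80,556.00
Co-counsel: 11.7 × $430 = $5,031.00
Associate: 43.6 × $405 = $17,658.00
Law clerk: 46.9 × $175 = $8,207.50
Subtotal: $111,452.50
Write-off: 5.1 × $430 = $2,193.00
Total: $111,452.50 − $2,193.00 = $109,259.50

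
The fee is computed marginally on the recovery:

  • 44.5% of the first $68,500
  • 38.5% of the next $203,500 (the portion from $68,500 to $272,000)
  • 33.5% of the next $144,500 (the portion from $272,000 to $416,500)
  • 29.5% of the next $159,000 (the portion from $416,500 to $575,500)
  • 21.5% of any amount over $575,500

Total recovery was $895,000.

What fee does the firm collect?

$272,835.00

First $68,500 at 44.5% = $30,482.50
Next $203,500 at 38.5% = $78,347.50
Next $144,500 at 33.5% = $48,407.50
Next $159,000 at 29.5% = $46,905.00
Remaining $319,500 at 21.5% = $68,692.50
Fee: $30,482.50 + $78,347.50 + $48,407.50 + $46,905.00 + $68,692.50 = $272,835.00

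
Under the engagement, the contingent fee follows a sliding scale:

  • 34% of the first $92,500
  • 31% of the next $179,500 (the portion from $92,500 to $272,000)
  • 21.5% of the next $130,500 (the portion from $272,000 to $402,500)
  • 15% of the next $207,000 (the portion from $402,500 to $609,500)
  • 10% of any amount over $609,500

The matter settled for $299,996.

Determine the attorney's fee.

$93,114.14

First $92,500 at 34% = $31,450.00
Next $179,500 at 31% = $55,645.00
Remaining $27,996 at 21.5% = $6,019.14
Fee: $31,450.00 + $55,645.00 + $6,019.14 = $93,114.14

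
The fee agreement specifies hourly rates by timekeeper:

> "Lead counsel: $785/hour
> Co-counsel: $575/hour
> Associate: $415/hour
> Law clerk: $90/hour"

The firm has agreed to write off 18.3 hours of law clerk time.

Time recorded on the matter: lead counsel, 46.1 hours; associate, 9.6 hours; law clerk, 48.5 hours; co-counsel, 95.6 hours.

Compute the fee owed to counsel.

$97,860.50

Lead counsel: 46.1 × $785 = $36,188.50
Co-counsel: 95.6 × $575 = $54,970.00
Associate: 9.6 × $415 = $3,984.00
Law clerk: 48.5 × $90 = $4,365.00
Subtotal: $99,507.50
Write-off: 18.3 × $90 = $1,647.00
Total: $99,507.50 − $1,647.00 = $97,860.50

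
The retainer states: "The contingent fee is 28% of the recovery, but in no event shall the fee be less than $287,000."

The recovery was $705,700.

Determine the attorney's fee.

$287,000.00

28% of $705,700 = $197,596.00
That is below the $287,000 minimum, so the minimum applies.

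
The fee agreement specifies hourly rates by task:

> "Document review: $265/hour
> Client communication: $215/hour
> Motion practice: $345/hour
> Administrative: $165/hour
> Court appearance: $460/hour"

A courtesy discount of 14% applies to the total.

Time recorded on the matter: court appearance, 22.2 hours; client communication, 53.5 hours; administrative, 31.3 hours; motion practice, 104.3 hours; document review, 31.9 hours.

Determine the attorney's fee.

$61,331.76

Document review: 31.9 × $265 = $8,453.50
Client communication: 53.5 × $215 = $11,502.50
Motion practice: 104.3 × $345 = $35,983.50
Administrative: 31.3 × $165 = $5,164.50
Court appearance: 22.2 × $460 = $10,212.00
Subtotal: $71,316.00
Less 14% discount: −$9,984.24
Total: $71,316.00 − $9,984.24 = $61,331.76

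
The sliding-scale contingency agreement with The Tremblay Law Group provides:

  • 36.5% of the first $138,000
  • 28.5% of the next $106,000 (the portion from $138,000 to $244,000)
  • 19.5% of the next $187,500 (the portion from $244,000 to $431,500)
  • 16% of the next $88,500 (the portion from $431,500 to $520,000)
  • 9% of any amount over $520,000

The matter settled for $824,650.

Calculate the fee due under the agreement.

$158,721.00

First $138,000 at 36.5% = $50,370.00
Next $106,000 at 28.5% = $30,210.00
Next $187,500 at 19.5% = $36,562.50
Next $88,500 at 16% = $14,160.00
Remaining $304,650 at 9% = $27,418.50
Fee: $50,370.00 + $30,210.00 + $36,562.50 + $14,160.00 + $27,418.50 = $158,721.00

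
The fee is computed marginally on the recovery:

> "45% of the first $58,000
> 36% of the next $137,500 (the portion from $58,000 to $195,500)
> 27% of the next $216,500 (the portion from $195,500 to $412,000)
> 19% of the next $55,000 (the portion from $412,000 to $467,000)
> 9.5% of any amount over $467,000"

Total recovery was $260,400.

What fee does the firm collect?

First $58,000 at 45% = $26,100.00
Next $137,500 at 36% = $49,500.00
Remaining $64,900 at 27% = $17,523.00
Fee: $26,100.00 + $49,500.00 + $17,523.00 = $93,123.00

$93,123.00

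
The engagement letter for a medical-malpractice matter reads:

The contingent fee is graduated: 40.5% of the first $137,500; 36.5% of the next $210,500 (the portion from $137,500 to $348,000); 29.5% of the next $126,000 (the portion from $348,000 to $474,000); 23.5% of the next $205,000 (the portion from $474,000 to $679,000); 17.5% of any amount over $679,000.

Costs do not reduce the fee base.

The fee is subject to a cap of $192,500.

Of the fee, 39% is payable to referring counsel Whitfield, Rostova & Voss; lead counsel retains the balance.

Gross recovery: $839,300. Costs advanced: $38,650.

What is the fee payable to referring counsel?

Fee base is the gross recovery, $839,300; costs are reimbursed separately.
First $137,500 at 40.5% = $55,687.50
Next $210,500 at 36.5% = $76,832.50
Next $126,000 at 29.5% = $37,170.00
Next $205,000 at 23.5% = $48,175.00
Remaining $160,300 at 17.5% = $28,052.50
Fee: $55,687.50 + $76,832.50 + $37,170.00 + $48,175.00 + $28,052.50 = $245,917.50
$245,917.50 exceeds the $192,500 cap, so the fee is capped at $192,500.00.
Referral share: 39% of $192,500.00 = $75,075.00; lead counsel retains $192,500.00 − $75,075.00 = $117,425.00.

$75,075.00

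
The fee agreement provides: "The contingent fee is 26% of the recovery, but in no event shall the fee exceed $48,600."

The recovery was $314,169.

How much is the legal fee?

$48,600.00

26% of $314,169 = $81,683.94
That exceeds the $48,600 cap, so the fee is capped at $48,600.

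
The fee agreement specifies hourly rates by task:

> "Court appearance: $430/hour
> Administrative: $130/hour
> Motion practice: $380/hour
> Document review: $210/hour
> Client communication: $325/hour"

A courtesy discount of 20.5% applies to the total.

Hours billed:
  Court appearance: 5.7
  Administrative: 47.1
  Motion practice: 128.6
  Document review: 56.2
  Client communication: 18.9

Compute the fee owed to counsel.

$59,932.27

Court appearance: 5.7 × $430 = $2,451.00
Administrative: 47.1 × $130 = $6,123.00
Motion practice: 128.6 × $380 = $48,868.00
Document review: 56.2 × $210 = $11,802.00
Client communication: 18.9 × $325 = $6,142.50
Subtotal: $75,386.50
Less 20.5% discount: −$15,454.23
Total: $75,386.50 − $15,454.23 = $59,932.27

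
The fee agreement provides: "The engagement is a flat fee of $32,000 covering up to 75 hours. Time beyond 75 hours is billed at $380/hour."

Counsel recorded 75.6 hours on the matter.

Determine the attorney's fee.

$32,228.00

Flat fee: $32,000.00
Excess hours: 75.6 − 75 = 0.6
Overrun: 0.6 × $380 = $228.00
Total: $32,000.00 + $228.00 = $32,228.00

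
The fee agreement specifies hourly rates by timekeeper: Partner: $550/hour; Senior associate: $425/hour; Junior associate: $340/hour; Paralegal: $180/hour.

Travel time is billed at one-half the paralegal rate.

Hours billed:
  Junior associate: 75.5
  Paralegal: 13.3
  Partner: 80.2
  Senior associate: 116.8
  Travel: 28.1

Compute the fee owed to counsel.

$124,343.00

Partner: 80.2 × $550 = $44,110.00
Senior associate: 116.8 × $425 = $49,640.00
Junior associate: 75.5 × $340 = $25,670.00
Paralegal: 13.3 × $180 = $2,394.00
Subtotal: $44,110.00 + $49,640.00 + $25,670.00 + $2,394.00 = $121,814.00
Travel: 28.1 × ($180 ÷ 2) = 28.1 × $90.00 = $2,529.00
Total: $121,814.00 + $2,529.00 = $124,343.00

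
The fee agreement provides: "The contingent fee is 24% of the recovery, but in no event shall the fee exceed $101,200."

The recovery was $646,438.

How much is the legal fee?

$101,200.00

24% of $646,438 = $155,145.12
That exceeds the $101,200 cap, so the fee is capped at $101,200.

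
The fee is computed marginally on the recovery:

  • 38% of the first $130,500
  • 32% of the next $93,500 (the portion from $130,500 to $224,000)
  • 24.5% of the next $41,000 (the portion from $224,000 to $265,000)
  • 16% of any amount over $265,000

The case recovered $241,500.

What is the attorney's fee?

First $130,500 at 38% = $49,590.00
Next $93,500 at 32% = $29,920.00
Remaining $17,500 at 24.5% = $4,287.50
Fee: $49,590.00 + $29,920.00 + $4,287.50 = $83,797.50

$83,797.50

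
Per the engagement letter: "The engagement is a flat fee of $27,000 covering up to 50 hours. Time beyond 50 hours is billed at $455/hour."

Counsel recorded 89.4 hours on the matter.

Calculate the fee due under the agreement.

$44,927.00

Flat fee: $27,000.00
Excess hours: 89.4 − 50 = 39.4
Overrun: 39.4 × $455 = $17,927.00
Total: $27,000.00 + $17,927.00 = $44,927.00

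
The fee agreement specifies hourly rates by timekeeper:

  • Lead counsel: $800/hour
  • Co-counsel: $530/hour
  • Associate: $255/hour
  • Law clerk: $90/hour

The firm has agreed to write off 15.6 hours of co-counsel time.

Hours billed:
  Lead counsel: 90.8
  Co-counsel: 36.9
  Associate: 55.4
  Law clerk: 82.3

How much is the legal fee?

$105,463.00

Lead counsel: 90.8 × $800 = $72,640.00
Co-counsel: 36.9 × $530 = $19,557.00
Associate: 55.4 × $255 = $14,127.00
Law clerk: 82.3 × $90 = $7,407.00
Subtotal: $113,731.00
Write-off: 15.6 × $530 = $8,268.00
Total: $113,731.00 − $8,268.00 = $105,463.00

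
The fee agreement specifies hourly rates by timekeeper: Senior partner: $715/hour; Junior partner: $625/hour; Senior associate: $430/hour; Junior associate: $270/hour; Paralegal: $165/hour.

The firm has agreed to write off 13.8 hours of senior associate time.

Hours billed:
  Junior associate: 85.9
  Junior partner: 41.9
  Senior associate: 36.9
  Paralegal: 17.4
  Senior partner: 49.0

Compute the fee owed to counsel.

Senior partner: 49.0 × $715 = $35,035.00
Junior partner: 41.9 × $625 = $26,187.50
Senior associate: 36.9 × $430 = $15,867.00
Junior associate: 85.9 × $270 = $23,193.00
Paralegal: 17.4 × $165 = $2,871.00
Subtotal: $103,153.50
Write-off: 13.8 × $430 = $5,934.00
Total: $103,153.50 − $5,934.00 = $97,219.50

$97,219.50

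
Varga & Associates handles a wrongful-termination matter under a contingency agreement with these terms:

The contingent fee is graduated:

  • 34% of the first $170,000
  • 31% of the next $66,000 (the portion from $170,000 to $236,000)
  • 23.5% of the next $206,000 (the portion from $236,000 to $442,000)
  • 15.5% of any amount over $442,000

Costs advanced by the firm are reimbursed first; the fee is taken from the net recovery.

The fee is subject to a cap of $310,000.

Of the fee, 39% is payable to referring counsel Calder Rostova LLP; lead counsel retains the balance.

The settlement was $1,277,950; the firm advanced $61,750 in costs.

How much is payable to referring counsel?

$96,201.69

Fee base (net of costs): $1,277,950 − $61,750 = $1,216,200
First $170,000 at 34% = $57,800.00
Next $66,000 at 31% = $20,460.00
Next $206,000 at 23.5% = $48,410.00
Remaining $774,200 at 15.5% = $120,001.00
Fee: $57,800.00 + $20,460.00 + $48,410.00 + $120,001.00 = $246,671.00
$246,671.00 is under the $310,000 cap.
Referral share: 39% of $246,671.00 = $96,201.69; lead counsel retains $246,671.00 − $96,201.69 = $150,469.31.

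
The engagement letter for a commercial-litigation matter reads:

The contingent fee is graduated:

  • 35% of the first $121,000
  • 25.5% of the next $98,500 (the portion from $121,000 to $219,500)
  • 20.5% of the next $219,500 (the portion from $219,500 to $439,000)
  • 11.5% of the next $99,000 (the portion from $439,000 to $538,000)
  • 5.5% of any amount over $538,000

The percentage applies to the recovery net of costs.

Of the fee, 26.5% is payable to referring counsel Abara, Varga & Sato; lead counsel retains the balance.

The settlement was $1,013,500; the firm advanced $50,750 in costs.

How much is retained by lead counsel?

$108,200.27

Fee base (net of costs): $1,013,500 − $50,750 = $962,750
First $121,000 at 35% = $42,350.00
Next $98,500 at 25.5% = $25,117.50
Next $219,500 at 20.5% = $44,997.50
Next $99,000 at 11.5% = $11,385.00
Remaining $424,750 at 5.5% = $23,361.25
Fee: $42,350.00 + $25,117.50 + $44,997.50 + $11,385.00 + $23,361.25 = $147,211.25
Referral share: 26.5% of $147,211.25 = $39,010.98; lead counsel retains $147,211.25 − $39,010.98 = $108,200.27.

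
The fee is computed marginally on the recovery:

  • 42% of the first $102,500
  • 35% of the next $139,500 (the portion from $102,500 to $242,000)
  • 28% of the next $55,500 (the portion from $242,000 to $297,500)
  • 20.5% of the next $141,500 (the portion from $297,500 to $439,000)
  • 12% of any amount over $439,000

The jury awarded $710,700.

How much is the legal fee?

First $102,500 at 42% = $43,050.00
Next $139,500 at 35% = $48,825.00
Next $55,500 at 28% = $15,540.00
Next $141,500 at 20.5% = $29,007.50
Remaining $271,700 at 12% = $32,604.00
Fee: $43,050.00 + $48,825.00 + $15,540.00 + $29,007.50 + $32,604.00 = $169,026.50

$169,026.50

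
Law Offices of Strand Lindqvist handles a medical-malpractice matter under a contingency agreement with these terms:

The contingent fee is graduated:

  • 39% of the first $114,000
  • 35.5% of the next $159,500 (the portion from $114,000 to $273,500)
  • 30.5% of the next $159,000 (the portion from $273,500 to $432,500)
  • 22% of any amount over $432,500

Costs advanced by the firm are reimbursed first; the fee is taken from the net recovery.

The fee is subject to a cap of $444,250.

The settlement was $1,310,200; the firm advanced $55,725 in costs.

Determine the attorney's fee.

$330,412.00

Fee base (net of costs): $1,310,200 − $55,725 = $1,254,475
First $114,000 at 39% = $44,460.00
Next $159,500 at 35.5% = $56,622.50
Next $159,000 at 30.5% = $48,495.00
Remaining $821,975 at 22% = $180,834.50
Fee: $44,460.00 + $56,622.50 + $48,495.00 + $180,834.50 = $330,412.00
$330,412.00 is under the $444,250 cap.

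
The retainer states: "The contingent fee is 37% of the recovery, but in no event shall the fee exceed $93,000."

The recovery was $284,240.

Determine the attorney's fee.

37% of $284,240 = $105,168.80
That exceeds the $93,000 cap, so the fee is capped at $93,000.

$93,000.00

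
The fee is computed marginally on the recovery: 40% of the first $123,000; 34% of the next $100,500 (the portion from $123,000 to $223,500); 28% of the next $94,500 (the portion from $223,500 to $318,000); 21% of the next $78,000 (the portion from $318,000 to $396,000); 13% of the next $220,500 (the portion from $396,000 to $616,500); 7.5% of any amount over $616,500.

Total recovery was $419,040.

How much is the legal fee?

$129,205.20

First $123,000 at 40% = $49,200.00
Next $100,500 at 34% = $34,170.00
Next $94,500 at 28% = $26,460.00
Next $78,000 at 21% = $16,380.00
Remaining $23,040 at 13% = $2,995.20
Fee: $49,200.00 + $34,170.00 + $26,460.00 + $16,380.00 + $2,995.20 = $129,205.20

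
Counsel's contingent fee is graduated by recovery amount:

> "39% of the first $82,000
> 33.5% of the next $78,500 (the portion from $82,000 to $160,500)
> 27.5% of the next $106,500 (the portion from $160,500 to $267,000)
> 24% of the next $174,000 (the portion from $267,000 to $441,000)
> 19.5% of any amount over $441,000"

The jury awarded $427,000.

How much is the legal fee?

First $82,000 at 39% = $31,980.00
Next $78,500 at 33.5% = $26,297.50
Next $106,500 at 27.5% = $29,287.50
Remaining $160,000 at 24% = $38,400.00
Fee: $31,980.00 + $26,297.50 + $29,287.50 + $38,400.00 = $125,965.00

$125,965.00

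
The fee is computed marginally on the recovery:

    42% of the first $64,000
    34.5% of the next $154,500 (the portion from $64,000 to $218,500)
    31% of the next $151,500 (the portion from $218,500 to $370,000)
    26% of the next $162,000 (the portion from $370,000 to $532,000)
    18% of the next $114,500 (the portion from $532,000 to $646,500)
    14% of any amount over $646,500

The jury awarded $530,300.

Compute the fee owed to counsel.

$168,825.50

First $64,000 at 42% = $26,880.00
Next $154,500 at 34.5% = $53,302.50
Next $151,500 at 31% = $46,965.00
Remaining $160,300 at 26% = $41,678.00
Fee: $26,880.00 + $53,302.50 + $46,965.00 + $41,678.00 = $168,825.50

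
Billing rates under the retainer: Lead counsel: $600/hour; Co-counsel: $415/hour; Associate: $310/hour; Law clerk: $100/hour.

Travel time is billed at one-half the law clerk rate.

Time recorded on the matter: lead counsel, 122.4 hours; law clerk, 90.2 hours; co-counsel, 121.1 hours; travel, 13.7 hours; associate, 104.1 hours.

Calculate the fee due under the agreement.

$165,672.50

Lead counsel: 122.4 × $600 = $73,440.00
Co-counsel: 121.1 × $415 = $50,256.50
Associate: 104.1 × $310 = $32,271.00
Law clerk: 90.2 × $100 = $9,020.00
Subtotal: $73,440.00 + $50,256.50 + $32,271.00 + $9,020.00 = $164,987.50
Travel: 13.7 × ($100 ÷ 2) = 13.7 × $50.00 = $685.00
Total: $164,987.50 + $685.00 = $165,672.50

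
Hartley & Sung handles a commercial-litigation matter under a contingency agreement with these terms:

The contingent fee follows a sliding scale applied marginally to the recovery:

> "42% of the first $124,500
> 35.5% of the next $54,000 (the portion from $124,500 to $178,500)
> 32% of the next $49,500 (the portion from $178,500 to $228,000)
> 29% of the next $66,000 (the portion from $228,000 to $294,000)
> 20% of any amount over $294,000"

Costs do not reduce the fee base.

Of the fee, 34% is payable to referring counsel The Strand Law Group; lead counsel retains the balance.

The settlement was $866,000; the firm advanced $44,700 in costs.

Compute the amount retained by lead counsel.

$145,754.40

Fee base is the gross recovery, $866,000; costs are reimbursed separately.
First $124,500 at 42% = $52,290.00
Next $54,000 at 35.5% = $19,170.00
Next $49,500 at 32% = $15,840.00
Next $66,000 at 29% = $19,140.00
Remaining $572,000 at 20% = $114,400.00
Fee: $52,290.00 + $19,170.00 + $15,840.00 + $19,140.00 + $114,400.00 = $220,840.00
Referral share: 34% of $220,840.00 = $75,085.60; lead counsel retains $220,840.00 − $75,085.60 = $145,754.40.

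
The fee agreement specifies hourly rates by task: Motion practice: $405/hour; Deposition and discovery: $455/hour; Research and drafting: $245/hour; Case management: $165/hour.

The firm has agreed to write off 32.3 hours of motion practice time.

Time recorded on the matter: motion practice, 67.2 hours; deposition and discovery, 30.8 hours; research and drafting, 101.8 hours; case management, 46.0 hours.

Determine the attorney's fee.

Motion practice: 67.2 × $405 = $27,216.00
Deposition and discovery: 30.8 × $455 = $14,014.00
Research and drafting: 101.8 × $245 = $24,941.00
Case management: 46.0 × $165 = $7,590.00
Subtotal: $73,761.00
Write-off: 32.3 × $405 = $13,081.50
Total: $73,761.00 − $13,081.50 = $60,679.50

$60,679.50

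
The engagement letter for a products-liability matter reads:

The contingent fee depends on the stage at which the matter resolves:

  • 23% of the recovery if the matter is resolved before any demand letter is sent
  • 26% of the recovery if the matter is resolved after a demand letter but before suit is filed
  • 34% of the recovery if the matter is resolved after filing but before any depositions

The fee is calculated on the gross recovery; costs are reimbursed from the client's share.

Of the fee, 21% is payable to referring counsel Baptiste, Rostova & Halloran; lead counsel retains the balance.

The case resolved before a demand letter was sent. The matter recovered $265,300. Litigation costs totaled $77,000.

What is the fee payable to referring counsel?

$12,813.99

Fee base is the gross recovery, $265,300; costs are reimbursed separately.
The matter resolved before a demand letter was sent, so the 23% rate applies.
$265,300 × 23% = $61,019.00
Referral share: 21% of $61,019.00 = $12,813.99; lead counsel retains $61,019.00 − $12,813.99 = $48,205.01.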